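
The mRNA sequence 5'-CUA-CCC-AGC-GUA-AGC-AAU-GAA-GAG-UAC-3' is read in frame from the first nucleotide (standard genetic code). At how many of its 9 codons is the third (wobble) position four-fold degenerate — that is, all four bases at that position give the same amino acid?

Codon 1 CUA (Leu): third position 4-fold.
Codon 2 CCC (Pro): third position 4-fold.
Codon 3 AGC (Ser): third position 2-fold.
Codon 4 GUA (Val): third position 4-fold.
Codon 5 AGC (Ser): third position 2-fold.
Codon 6 AAU (Asn): third position 2-fold.
Codon 7 GAA (Glu): third position 2-fold.
Codon 8 GAG (Glu): third position 2-fold.
Codon 9 UAC (Tyr): third position 2-fold.
Four-fold degenerate third positions: 3.

3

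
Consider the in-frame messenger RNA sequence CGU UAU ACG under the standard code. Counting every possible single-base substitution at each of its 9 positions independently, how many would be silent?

Codon 1 (CGU, Arg): 3 synonymous substitutions.
Codon 2 (UAU, Tyr): 1 synonymous substitution.
Codon 3 (ACG, Thr): 3 synonymous substitutions.
Total: 3 + 1 + 3 = 7.

7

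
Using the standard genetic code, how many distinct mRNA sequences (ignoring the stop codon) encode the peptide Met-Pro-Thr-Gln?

Met: 1 codon.
Pro: 4 codons.
Thr: 4 codons.
Gln: 2 codons.
1 × 4 × 4 × 2 = 32.

32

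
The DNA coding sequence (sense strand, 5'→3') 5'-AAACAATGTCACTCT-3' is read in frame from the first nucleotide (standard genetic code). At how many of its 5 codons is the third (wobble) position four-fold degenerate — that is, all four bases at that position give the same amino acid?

1

Codon 1 AAA (Lys): third position 2-fold.
Codon 2 CAA (Gln): third position 2-fold.
Codon 3 TGT (Cys): third position 2-fold.
Codon 4 CAC (His): third position 2-fold.
Codon 5 TCT (Ser): third position 4-fold.
Four-fold degenerate third positions: 1.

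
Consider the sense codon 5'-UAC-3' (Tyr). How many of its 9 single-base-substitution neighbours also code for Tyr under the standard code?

Position 1: none → 0 synonymous.
Position 2: none → 0 synonymous.
Position 3: UAU → 1 synonymous.
Total: 0 + 0 + 1 = 1.

1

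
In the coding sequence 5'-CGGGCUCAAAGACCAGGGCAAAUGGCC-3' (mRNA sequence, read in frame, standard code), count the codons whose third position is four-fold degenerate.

Codon 1 CGG (Arg): third position 4-fold.
Codon 2 GCU (Ala): third position 4-fold.
Codon 3 CAA (Gln): third position 2-fold.
Codon 4 AGA (Arg): third position 2-fold.
Codon 5 CCA (Pro): third position 4-fold.
Codon 6 GGG (Gly): third position 4-fold.
Codon 7 CAA (Gln): third position 2-fold.
Codon 8 AUG (Met): third position 1-fold.
Codon 9 GCC (Ala): third position 4-fold.
Four-fold degenerate third positions: 5.

5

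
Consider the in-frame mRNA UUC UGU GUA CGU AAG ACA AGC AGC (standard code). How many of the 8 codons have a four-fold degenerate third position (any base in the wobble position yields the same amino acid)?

3

Codon 1 UUC (Phe): third position 2-fold.
Codon 2 UGU (Cys): third position 2-fold.
Codon 3 GUA (Val): third position 4-fold.
Codon 4 CGU (Arg): third position 4-fold.
Codon 5 AAG (Lys): third position 2-fold.
Codon 6 ACA (Thr): third position 4-fold.
Codon 7 AGC (Ser): third position 2-fold.
Codon 8 AGC (Ser): third position 2-fold.
Four-fold degenerate third positions: 3.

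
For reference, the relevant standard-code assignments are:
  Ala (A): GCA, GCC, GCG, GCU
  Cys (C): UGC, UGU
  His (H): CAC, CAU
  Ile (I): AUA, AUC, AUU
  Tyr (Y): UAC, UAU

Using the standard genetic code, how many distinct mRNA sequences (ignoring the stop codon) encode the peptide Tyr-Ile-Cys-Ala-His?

Tyr: 2 codons.
Ile: 3 codons.
Cys: 2 codons.
Ala: 4 codons.
His: 2 codons.
2 × 3 × 2 × 4 × 2 = 96.

96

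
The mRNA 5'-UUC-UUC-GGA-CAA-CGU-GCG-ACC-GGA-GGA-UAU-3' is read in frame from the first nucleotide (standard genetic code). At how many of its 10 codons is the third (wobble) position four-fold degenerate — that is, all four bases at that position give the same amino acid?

Codon 1 UUC (Phe): third position 2-fold.
Codon 2 UUC (Phe): third position 2-fold.
Codon 3 GGA (Gly): third position 4-fold.
Codon 4 CAA (Gln): third position 2-fold.
Codon 5 CGU (Arg): third position 4-fold.
Codon 6 GCG (Ala): third position 4-fold.
Codon 7 ACC (Thr): third position 4-fold.
Codon 8 GGA (Gly): third position 4-fold.
Codon 9 GGA (Gly): third position 4-fold.
Codon 10 UAU (Tyr): third position 2-fold.
Four-fold degenerate third positions: 6.

6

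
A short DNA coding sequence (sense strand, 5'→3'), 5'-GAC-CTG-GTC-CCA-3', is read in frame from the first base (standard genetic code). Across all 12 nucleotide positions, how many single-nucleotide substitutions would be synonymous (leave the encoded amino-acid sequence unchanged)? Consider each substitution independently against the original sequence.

11

Codon 1 (GAC, Asp): 1 synonymous substitution.
Codon 2 (CTG, Leu): 4 synonymous substitutions.
Codon 3 (GTC, Val): 3 synonymous substitutions.
Codon 4 (CCA, Pro): 3 synonymous substitutions.
Total: 1 + 4 + 3 + 3 = 11.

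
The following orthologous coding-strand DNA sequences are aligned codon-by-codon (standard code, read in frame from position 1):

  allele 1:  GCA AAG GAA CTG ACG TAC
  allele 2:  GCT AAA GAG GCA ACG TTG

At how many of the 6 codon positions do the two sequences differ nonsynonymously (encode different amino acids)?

2

Codon 1: GCA Ala / GCT Ala — synonymous.
Codon 2: AAG Lys / AAA Lys — synonymous.
Codon 3: GAA Glu / GAG Glu — synonymous.
Codon 4: CTG Leu / GCA Ala — nonsynonymous.
Codon 5: ACG Thr / ACG Thr — identical.
Codon 6: TAC Tyr / TTG Leu — nonsynonymous.
Nonsynonymous differences: 2.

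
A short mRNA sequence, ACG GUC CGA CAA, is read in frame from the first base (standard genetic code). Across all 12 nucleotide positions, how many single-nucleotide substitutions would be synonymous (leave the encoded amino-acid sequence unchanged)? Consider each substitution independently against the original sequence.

Codon 1 (ACG, Thr): 3 synonymous substitutions.
Codon 2 (GUC, Val): 3 synonymous substitutions.
Codon 3 (CGA, Arg): 4 synonymous substitutions.
Codon 4 (CAA, Gln): 1 synonymous substitution.
Total: 3 + 3 + 4 + 1 = 11.

11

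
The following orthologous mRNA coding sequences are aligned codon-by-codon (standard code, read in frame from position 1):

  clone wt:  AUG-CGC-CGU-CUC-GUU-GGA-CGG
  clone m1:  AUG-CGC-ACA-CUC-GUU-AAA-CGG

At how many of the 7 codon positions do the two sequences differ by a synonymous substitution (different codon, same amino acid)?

Codon 1: AUG Met / AUG Met — identical.
Codon 2: CGC Arg / CGC Arg — identical.
Codon 3: CGU Arg / ACA Thr — nonsynonymous.
Codon 4: CUC Leu / CUC Leu — identical.
Codon 5: GUU Val / GUU Val — identical.
Codon 6: GGA Gly / AAA Lys — nonsynonymous.
Codon 7: CGG Arg / CGG Arg — identical.
Synonymous differences: 0.

0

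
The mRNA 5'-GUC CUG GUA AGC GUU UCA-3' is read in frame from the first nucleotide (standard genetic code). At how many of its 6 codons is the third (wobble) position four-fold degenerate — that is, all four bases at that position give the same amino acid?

Codon 1 GUC (Val): third position 4-fold.
Codon 2 CUG (Leu): third position 4-fold.
Codon 3 GUA (Val): third position 4-fold.
Codon 4 AGC (Ser): third position 2-fold.
Codon 5 GUU (Val): third position 4-fold.
Codon 6 UCA (Ser): third position 4-fold.
Four-fold degenerate third positions: 5.

5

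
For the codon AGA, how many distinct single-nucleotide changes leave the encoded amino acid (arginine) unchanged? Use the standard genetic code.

2

Position 1: CGA → 1 synonymous.
Position 2: none → 0 synonymous.
Position 3: AGG → 1 synonymous.
Total: 1 + 0 + 1 = 2.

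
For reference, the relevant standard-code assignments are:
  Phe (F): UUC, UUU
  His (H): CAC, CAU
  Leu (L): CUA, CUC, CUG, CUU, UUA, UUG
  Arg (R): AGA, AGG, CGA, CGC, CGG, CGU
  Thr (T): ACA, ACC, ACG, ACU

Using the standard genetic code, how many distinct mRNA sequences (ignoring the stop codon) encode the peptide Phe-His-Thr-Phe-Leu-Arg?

Phe: 2 codons.
His: 2 codons.
Thr: 4 codons.
Phe: 2 codons.
Leu: 6 codons.
Arg: 6 codons.
2 × 2 × 4 × 2 × 6 × 6 = 1152.

1152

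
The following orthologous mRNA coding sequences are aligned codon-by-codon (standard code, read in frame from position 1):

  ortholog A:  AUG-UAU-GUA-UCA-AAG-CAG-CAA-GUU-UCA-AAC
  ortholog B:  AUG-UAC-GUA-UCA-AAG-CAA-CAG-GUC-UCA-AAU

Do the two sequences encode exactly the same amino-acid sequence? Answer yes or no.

Codon 1: AUG Met / AUG Met — identical.
Codon 2: UAU Tyr / UAC Tyr — synonymous.
Codon 3: GUA Val / GUA Val — identical.
Codon 4: UCA Ser / UCA Ser — identical.
Codon 5: AAG Lys / AAG Lys — identical.
Codon 6: CAG Gln / CAA Gln — synonymous.
Codon 7: CAA Gln / CAG Gln — synonymous.
Codon 8: GUU Val / GUC Val — synonymous.
Codon 9: UCA Ser / UCA Ser — identical.
Codon 10: AAC Asn / AAU Asn — synonymous.
Nonsynonymous differences: 0 → same protein.

yes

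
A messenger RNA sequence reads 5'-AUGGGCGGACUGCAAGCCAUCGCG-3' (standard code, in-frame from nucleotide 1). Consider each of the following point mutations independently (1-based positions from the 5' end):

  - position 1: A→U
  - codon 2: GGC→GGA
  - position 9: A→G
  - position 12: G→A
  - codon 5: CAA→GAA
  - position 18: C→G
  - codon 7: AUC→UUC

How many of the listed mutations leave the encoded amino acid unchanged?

Codon 1: AUG (Met) → UUG (Leu) — missense.
Codon 2: GGC (Gly) → GGA (Gly) — synonymous.
Codon 3: GGA (Gly) → GGG (Gly) — synonymous.
Codon 4: CUG (Leu) → CUA (Leu) — synonymous.
Codon 5: CAA (Gln) → GAA (Glu) — missense.
Codon 6: GCC (Ala) → GCG (Ala) — synonymous.
Codon 7: AUC (Ile) → UUC (Phe) — missense.
Synonymous: 4 of 7.

4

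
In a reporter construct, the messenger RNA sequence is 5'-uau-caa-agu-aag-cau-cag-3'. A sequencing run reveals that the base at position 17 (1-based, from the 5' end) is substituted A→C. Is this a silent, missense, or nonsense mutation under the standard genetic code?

missense

Position 17 falls in codon 6: CAG → Gln.
After the substitution the codon is CCG → Pro.
Gln ≠ Pro, so this is a missense mutation.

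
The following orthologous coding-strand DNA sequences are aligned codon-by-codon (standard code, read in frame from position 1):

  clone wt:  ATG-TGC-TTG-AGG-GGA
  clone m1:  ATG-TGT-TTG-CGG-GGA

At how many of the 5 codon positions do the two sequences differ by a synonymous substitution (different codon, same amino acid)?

Codon 1: ATG Met / ATG Met — identical.
Codon 2: TGC Cys / TGT Cys — synonymous.
Codon 3: TTG Leu / TTG Leu — identical.
Codon 4: AGG Arg / CGG Arg — synonymous.
Codon 5: GGA Gly / GGA Gly — identical.
Synonymous differences: 2.

2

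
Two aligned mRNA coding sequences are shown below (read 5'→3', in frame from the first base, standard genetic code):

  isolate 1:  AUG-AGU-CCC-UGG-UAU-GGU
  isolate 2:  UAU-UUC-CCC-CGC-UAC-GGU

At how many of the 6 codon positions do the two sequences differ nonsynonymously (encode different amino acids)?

3

Codon 1: AUG Met / UAU Tyr — nonsynonymous.
Codon 2: AGU Ser / UUC Phe — nonsynonymous.
Codon 3: CCC Pro / CCC Pro — identical.
Codon 4: UGG Trp / CGC Arg — nonsynonymous.
Codon 5: UAU Tyr / UAC Tyr — synonymous.
Codon 6: GGU Gly / GGU Gly — identical.
Nonsynonymous differences: 3.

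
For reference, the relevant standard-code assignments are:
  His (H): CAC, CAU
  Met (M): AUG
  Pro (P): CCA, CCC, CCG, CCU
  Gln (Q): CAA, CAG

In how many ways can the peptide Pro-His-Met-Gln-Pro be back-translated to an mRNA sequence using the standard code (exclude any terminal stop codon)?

64

Pro: 4 codons.
His: 2 codons.
Met: 1 codon.
Gln: 2 codons.
Pro: 4 codons.
4 × 2 × 1 × 2 × 4 = 64.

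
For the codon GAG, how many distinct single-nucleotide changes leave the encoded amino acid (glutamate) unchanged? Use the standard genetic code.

Position 1: none → 0 synonymous.
Position 2: none → 0 synonymous.
Position 3: GAA → 1 synonymous.
Total: 0 + 0 + 1 = 1.

1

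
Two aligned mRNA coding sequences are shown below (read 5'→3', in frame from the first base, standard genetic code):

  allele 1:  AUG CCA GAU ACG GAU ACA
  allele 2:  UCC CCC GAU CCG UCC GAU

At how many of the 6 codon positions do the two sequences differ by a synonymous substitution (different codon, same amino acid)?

Codon 1: AUG Met / UCC Ser — nonsynonymous.
Codon 2: CCA Pro / CCC Pro — synonymous.
Codon 3: GAU Asp / GAU Asp — identical.
Codon 4: ACG Thr / CCG Pro — nonsynonymous.
Codon 5: GAU Asp / UCC Ser — nonsynonymous.
Codon 6: ACA Thr / GAU Asp — nonsynonymous.
Synonymous differences: 1.

1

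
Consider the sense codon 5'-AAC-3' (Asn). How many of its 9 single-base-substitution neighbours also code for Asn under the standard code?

Position 1: none → 0 synonymous.
Position 2: none → 0 synonymous.
Position 3: AAT → 1 synonymous.
Total: 0 + 0 + 1 = 1.

1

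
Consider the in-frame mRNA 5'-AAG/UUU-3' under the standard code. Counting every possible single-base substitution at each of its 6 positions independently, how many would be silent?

2

Codon 1 (AAG, Lys): 1 synonymous substitution.
Codon 2 (UUU, Phe): 1 synonymous substitution.
Total: 1 + 1 = 2.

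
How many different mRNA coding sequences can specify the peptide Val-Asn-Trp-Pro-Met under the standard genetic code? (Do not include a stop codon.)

32

Val: 4 codons.
Asn: 2 codons.
Trp: 1 codon.
Pro: 4 codons.
Met: 1 codon.
4 × 2 × 1 × 4 × 1 = 32.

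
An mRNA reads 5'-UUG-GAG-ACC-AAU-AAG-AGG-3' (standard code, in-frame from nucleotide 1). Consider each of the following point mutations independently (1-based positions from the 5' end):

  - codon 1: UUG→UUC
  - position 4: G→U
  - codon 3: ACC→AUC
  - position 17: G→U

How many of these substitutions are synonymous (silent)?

0

Codon 1: UUG (Leu) → UUC (Phe) — missense.
Codon 2: GAG (Glu) → UAG (Stop) — nonsense.
Codon 3: ACC (Thr) → AUC (Ile) — missense.
Codon 6: AGG (Arg) → AUG (Met) — missense.
Synonymous: 0 of 4.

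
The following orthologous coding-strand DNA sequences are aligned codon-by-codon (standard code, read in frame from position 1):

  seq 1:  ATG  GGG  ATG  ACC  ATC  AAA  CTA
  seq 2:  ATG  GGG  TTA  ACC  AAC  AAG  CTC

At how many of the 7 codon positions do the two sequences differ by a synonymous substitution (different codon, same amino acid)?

Codon 1: ATG Met / ATG Met — identical.
Codon 2: GGG Gly / GGG Gly — identical.
Codon 3: ATG Met / TTA Leu — nonsynonymous.
Codon 4: ACC Thr / ACC Thr — identical.
Codon 5: ATC Ile / AAC Asn — nonsynonymous.
Codon 6: AAA Lys / AAG Lys — synonymous.
Codon 7: CTA Leu / CTC Leu — synonymous.
Synonymous differences: 2.

2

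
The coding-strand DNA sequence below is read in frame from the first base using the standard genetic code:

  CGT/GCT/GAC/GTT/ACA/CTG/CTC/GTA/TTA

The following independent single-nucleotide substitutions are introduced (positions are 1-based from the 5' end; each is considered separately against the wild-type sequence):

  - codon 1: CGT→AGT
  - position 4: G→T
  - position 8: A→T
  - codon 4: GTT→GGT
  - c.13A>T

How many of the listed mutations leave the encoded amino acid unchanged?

0

Codon 1: CGT (Arg) → AGT (Ser) — missense.
Codon 2: GCT (Ala) → TCT (Ser) — missense.
Codon 3: GAC (Asp) → GTC (Val) — missense.
Codon 4: GTT (Val) → GGT (Gly) — missense.
Codon 5: ACA (Thr) → TCA (Ser) — missense.
Synonymous: 0 of 5.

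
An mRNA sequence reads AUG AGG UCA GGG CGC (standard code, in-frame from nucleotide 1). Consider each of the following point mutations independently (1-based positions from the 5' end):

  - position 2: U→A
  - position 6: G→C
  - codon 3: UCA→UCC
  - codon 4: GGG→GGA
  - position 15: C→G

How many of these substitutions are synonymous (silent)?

3

Codon 1: AUG (Met) → AAG (Lys) — missense.
Codon 2: AGG (Arg) → AGC (Ser) — missense.
Codon 3: UCA (Ser) → UCC (Ser) — synonymous.
Codon 4: GGG (Gly) → GGA (Gly) — synonymous.
Codon 5: CGC (Arg) → CGG (Arg) — synonymous.
Synonymous: 3 of 5.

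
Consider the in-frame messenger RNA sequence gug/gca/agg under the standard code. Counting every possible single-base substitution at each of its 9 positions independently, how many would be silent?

8

Codon 1 (GUG, Val): 3 synonymous substitutions.
Codon 2 (GCA, Ala): 3 synonymous substitutions.
Codon 3 (AGG, Arg): 2 synonymous substitutions.
Total: 3 + 3 + 2 = 8.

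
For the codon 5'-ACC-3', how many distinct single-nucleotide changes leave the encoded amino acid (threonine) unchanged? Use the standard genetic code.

3

Position 1: none → 0 synonymous.
Position 2: none → 0 synonymous.
Position 3: ACT, ACA, ACG → 3 synonymous.
Total: 0 + 0 + 3 = 3.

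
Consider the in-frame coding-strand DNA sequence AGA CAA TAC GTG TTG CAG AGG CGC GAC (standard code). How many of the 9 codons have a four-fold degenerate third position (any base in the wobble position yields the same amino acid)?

Codon 1 AGA (Arg): third position 2-fold.
Codon 2 CAA (Gln): third position 2-fold.
Codon 3 TAC (Tyr): third position 2-fold.
Codon 4 GTG (Val): third position 4-fold.
Codon 5 TTG (Leu): third position 2-fold.
Codon 6 CAG (Gln): third position 2-fold.
Codon 7 AGG (Arg): third position 2-fold.
Codon 8 CGC (Arg): third position 4-fold.
Codon 9 GAC (Asp): third position 2-fold.
Four-fold degenerate third positions: 2.

2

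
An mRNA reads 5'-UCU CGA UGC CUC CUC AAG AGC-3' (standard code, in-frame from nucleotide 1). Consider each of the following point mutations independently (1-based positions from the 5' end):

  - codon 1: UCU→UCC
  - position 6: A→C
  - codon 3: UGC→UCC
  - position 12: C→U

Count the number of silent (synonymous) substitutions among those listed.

3

Codon 1: UCU (Ser) → UCC (Ser) — synonymous.
Codon 2: CGA (Arg) → CGC (Arg) — synonymous.
Codon 3: UGC (Cys) → UCC (Ser) — missense.
Codon 4: CUC (Leu) → CUU (Leu) — synonymous.
Synonymous: 3 of 4.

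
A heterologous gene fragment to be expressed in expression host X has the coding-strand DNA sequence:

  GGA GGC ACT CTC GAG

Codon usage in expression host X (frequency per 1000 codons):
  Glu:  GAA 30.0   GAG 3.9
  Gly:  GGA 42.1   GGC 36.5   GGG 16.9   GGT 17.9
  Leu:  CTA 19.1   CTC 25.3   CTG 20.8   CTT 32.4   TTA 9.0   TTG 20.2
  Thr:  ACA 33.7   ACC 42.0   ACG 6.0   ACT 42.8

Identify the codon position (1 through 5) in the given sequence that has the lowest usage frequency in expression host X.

Codon 1 GGA (Gly): 42.1 per 1000.
Codon 2 GGC (Gly): 36.5 per 1000.
Codon 3 ACT (Thr): 42.8 per 1000.
Codon 4 CTC (Leu): 25.3 per 1000.
Codon 5 GAG (Glu): 3.9 per 1000.
Lowest frequency is 3.9 at codon 5.

5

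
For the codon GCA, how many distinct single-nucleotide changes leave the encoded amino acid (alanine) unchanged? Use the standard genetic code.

Position 1: none → 0 synonymous.
Position 2: none → 0 synonymous.
Position 3: GCT, GCC, GCG → 3 synonymous.
Total: 0 + 0 + 3 = 3.

3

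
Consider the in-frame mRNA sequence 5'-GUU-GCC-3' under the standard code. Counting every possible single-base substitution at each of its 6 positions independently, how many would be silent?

6

Codon 1 (GUU, Val): 3 synonymous substitutions.
Codon 2 (GCC, Ala): 3 synonymous substitutions.
Total: 3 + 3 = 6.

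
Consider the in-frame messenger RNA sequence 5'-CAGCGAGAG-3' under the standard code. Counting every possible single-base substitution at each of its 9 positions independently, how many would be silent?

6

Codon 1 (CAG, Gln): 1 synonymous substitution.
Codon 2 (CGA, Arg): 4 synonymous substitutions.
Codon 3 (GAG, Glu): 1 synonymous substitution.
Total: 1 + 4 + 1 = 6.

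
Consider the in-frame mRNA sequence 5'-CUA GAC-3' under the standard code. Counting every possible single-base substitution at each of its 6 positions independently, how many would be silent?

5

Codon 1 (CUA, Leu): 4 synonymous substitutions.
Codon 2 (GAC, Asp): 1 synonymous substitution.
Total: 4 + 1 = 5.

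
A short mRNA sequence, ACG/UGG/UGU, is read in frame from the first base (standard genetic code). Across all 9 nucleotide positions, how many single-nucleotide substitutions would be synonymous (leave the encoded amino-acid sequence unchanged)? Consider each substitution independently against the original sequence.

Codon 1 (ACG, Thr): 3 synonymous substitutions.
Codon 2 (UGG, Trp): 0 synonymous substitutions.
Codon 3 (UGU, Cys): 1 synonymous substitution.
Total: 3 + 0 + 1 = 4.

4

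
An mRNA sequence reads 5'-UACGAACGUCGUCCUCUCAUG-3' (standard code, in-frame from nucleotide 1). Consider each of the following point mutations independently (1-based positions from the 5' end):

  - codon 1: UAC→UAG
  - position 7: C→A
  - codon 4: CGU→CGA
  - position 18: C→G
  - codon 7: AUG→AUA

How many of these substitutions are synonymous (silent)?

2

Codon 1: UAC (Tyr) → UAG (Stop) — nonsense.
Codon 3: CGU (Arg) → AGU (Ser) — missense.
Codon 4: CGU (Arg) → CGA (Arg) — synonymous.
Codon 6: CUC (Leu) → CUG (Leu) — synonymous.
Codon 7: AUG (Met) → AUA (Ile) — missense.
Synonymous: 2 of 5.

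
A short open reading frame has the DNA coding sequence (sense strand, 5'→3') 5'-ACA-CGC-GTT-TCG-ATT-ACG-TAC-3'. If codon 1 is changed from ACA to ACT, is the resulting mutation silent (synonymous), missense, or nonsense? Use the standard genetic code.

silent

Position 3 falls in codon 1: ACA → Thr.
After the substitution the codon is ACT → Thr.
Both encode Thr, so the change is synonymous.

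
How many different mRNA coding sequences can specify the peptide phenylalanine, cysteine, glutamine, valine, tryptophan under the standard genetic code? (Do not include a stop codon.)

Phe: 2 codons.
Cys: 2 codons.
Gln: 2 codons.
Val: 4 codons.
Trp: 1 codon.
2 × 2 × 2 × 4 × 1 = 32.

32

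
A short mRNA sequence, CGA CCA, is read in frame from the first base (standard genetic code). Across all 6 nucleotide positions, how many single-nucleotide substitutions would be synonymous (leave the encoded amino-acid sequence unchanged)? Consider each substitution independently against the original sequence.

Codon 1 (CGA, Arg): 4 synonymous substitutions.
Codon 2 (CCA, Pro): 3 synonymous substitutions.
Total: 4 + 3 = 7.

7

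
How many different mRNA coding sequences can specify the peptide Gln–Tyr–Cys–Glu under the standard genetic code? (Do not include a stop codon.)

Gln: 2 codons.
Tyr: 2 codons.
Cys: 2 codons.
Glu: 2 codons.
2 × 2 × 2 × 2 = 16.

16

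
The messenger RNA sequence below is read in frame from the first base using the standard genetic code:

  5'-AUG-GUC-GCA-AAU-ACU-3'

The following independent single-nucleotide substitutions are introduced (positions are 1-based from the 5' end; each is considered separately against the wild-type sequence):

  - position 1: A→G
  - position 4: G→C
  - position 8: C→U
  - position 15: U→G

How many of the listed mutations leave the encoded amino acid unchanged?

1

Codon 1: AUG (Met) → GUG (Val) — missense.
Codon 2: GUC (Val) → CUC (Leu) — missense.
Codon 3: GCA (Ala) → GUA (Val) — missense.
Codon 5: ACU (Thr) → ACG (Thr) — synonymous.
Synonymous: 1 of 4.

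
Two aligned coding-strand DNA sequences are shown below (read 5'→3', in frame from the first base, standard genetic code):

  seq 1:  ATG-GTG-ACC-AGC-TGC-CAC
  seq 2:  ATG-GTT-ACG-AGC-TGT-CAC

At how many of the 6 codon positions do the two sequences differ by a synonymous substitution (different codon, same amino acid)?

Codon 1: ATG Met / ATG Met — identical.
Codon 2: GTG Val / GTT Val — synonymous.
Codon 3: ACC Thr / ACG Thr — synonymous.
Codon 4: AGC Ser / AGC Ser — identical.
Codon 5: TGC Cys / TGT Cys — synonymous.
Codon 6: CAC His / CAC His — identical.
Synonymous differences: 3.

3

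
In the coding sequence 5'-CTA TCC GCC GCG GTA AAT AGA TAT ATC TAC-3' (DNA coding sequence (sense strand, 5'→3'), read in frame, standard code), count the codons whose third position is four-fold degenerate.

5

Codon 1 CTA (Leu): third position 4-fold.
Codon 2 TCC (Ser): third position 4-fold.
Codon 3 GCC (Ala): third position 4-fold.
Codon 4 GCG (Ala): third position 4-fold.
Codon 5 GTA (Val): third position 4-fold.
Codon 6 AAT (Asn): third position 2-fold.
Codon 7 AGA (Arg): third position 2-fold.
Codon 8 TAT (Tyr): third position 2-fold.
Codon 9 ATC (Ile): third position 3-fold.
Codon 10 TAC (Tyr): third position 2-fold.
Four-fold degenerate third positions: 5.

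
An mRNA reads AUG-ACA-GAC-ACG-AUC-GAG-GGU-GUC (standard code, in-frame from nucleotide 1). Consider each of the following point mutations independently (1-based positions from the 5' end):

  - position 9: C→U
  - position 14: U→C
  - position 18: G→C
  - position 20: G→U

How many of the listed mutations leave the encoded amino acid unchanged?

Codon 3: GAC (Asp) → GAU (Asp) — synonymous.
Codon 5: AUC (Ile) → ACC (Thr) — missense.
Codon 6: GAG (Glu) → GAC (Asp) — missense.
Codon 7: GGU (Gly) → GUU (Val) — missense.
Synonymous: 1 of 4.

1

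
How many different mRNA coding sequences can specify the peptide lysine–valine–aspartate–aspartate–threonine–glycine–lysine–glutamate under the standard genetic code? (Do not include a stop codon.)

2048

Lys: 2 codons.
Val: 4 codons.
Asp: 2 codons.
Asp: 2 codons.
Thr: 4 codons.
Gly: 4 codons.
Lys: 2 codons.
Glu: 2 codons.
2 × 4 × 2 × 2 × 4 × 4 × 2 × 2 = 2048.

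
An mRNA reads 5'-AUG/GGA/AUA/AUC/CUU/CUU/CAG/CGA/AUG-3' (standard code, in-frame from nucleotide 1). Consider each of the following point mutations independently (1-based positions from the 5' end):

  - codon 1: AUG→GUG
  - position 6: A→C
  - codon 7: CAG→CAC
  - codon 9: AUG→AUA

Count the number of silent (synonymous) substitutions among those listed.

Codon 1: AUG (Met) → GUG (Val) — missense.
Codon 2: GGA (Gly) → GGC (Gly) — synonymous.
Codon 7: CAG (Gln) → CAC (His) — missense.
Codon 9: AUG (Met) → AUA (Ile) — missense.
Synonymous: 1 of 4.

1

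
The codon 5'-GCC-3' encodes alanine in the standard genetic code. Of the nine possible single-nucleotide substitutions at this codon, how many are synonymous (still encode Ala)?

Position 1: none → 0 synonymous.
Position 2: none → 0 synonymous.
Position 3: GCU, GCA, GCG → 3 synonymous.
Total: 0 + 0 + 3 = 3.

3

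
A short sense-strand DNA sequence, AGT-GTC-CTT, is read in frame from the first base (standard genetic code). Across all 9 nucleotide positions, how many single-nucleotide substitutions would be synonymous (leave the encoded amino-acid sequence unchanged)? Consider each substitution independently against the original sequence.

7

Codon 1 (AGT, Ser): 1 synonymous substitution.
Codon 2 (GTC, Val): 3 synonymous substitutions.
Codon 3 (CTT, Leu): 3 synonymous substitutions.
Total: 1 + 3 + 3 = 7.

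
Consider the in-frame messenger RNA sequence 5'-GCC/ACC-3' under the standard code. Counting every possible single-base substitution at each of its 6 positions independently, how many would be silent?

6

Codon 1 (GCC, Ala): 3 synonymous substitutions.
Codon 2 (ACC, Thr): 3 synonymous substitutions.
Total: 3 + 3 = 6.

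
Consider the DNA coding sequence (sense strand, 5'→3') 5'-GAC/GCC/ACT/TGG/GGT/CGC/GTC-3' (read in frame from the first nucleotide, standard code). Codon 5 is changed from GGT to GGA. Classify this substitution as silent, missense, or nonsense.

Position 15 falls in codon 5: GGT → Gly.
After the substitution the codon is GGA → Gly.
Both encode Gly, so the change is synonymous.

silent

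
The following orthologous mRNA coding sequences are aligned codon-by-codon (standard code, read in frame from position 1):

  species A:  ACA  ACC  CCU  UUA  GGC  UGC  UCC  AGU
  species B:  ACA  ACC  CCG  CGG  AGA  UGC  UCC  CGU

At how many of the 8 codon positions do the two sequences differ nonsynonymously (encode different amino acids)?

3

Codon 1: ACA Thr / ACA Thr — identical.
Codon 2: ACC Thr / ACC Thr — identical.
Codon 3: CCU Pro / CCG Pro — synonymous.
Codon 4: UUA Leu / CGG Arg — nonsynonymous.
Codon 5: GGC Gly / AGA Arg — nonsynonymous.
Codon 6: UGC Cys / UGC Cys — identical.
Codon 7: UCC Ser / UCC Ser — identical.
Codon 8: AGU Ser / CGU Arg — nonsynonymous.
Nonsynonymous differences: 3.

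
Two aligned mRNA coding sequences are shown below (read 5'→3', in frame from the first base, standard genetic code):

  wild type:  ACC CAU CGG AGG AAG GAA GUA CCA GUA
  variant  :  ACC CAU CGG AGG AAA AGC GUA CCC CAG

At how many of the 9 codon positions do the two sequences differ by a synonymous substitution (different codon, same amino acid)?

Codon 1: ACC Thr / ACC Thr — identical.
Codon 2: CAU His / CAU His — identical.
Codon 3: CGG Arg / CGG Arg — identical.
Codon 4: AGG Arg / AGG Arg — identical.
Codon 5: AAG Lys / AAA Lys — synonymous.
Codon 6: GAA Glu / AGC Ser — nonsynonymous.
Codon 7: GUA Val / GUA Val — identical.
Codon 8: CCA Pro / CCC Pro — synonymous.
Codon 9: GUA Val / CAG Gln — nonsynonymous.
Synonymous differences: 2.

2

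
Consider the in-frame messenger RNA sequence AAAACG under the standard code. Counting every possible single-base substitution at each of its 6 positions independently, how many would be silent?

Codon 1 (AAA, Lys): 1 synonymous substitution.
Codon 2 (ACG, Thr): 3 synonymous substitutions.
Total: 1 + 3 = 4.

4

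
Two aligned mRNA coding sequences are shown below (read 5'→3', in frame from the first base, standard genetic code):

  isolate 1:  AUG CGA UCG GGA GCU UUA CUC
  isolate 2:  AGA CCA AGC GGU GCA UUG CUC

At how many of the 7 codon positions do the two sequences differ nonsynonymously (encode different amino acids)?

2

Codon 1: AUG Met / AGA Arg — nonsynonymous.
Codon 2: CGA Arg / CCA Pro — nonsynonymous.
Codon 3: UCG Ser / AGC Ser — synonymous.
Codon 4: GGA Gly / GGU Gly — synonymous.
Codon 5: GCU Ala / GCA Ala — synonymous.
Codon 6: UUA Leu / UUG Leu — synonymous.
Codon 7: CUC Leu / CUC Leu — identical.
Nonsynonymous differences: 2.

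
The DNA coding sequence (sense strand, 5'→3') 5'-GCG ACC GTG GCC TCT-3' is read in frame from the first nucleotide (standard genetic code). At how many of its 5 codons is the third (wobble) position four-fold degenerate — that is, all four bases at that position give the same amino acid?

5

Codon 1 GCG (Ala): third position 4-fold.
Codon 2 ACC (Thr): third position 4-fold.
Codon 3 GTG (Val): third position 4-fold.
Codon 4 GCC (Ala): third position 4-fold.
Codon 5 TCT (Ser): third position 4-fold.
Four-fold degenerate third positions: 5.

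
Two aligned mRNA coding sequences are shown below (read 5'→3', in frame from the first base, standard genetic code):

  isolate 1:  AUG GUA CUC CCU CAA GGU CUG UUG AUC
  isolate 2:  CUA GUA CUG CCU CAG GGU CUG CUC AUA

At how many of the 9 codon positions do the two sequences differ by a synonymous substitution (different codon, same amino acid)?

Codon 1: AUG Met / CUA Leu — nonsynonymous.
Codon 2: GUA Val / GUA Val — identical.
Codon 3: CUC Leu / CUG Leu — synonymous.
Codon 4: CCU Pro / CCU Pro — identical.
Codon 5: CAA Gln / CAG Gln — synonymous.
Codon 6: GGU Gly / GGU Gly — identical.
Codon 7: CUG Leu / CUG Leu — identical.
Codon 8: UUG Leu / CUC Leu — synonymous.
Codon 9: AUC Ile / AUA Ile — synonymous.
Synonymous differences: 4.

4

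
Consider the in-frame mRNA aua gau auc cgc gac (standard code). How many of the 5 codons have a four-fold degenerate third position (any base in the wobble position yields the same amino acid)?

1

Codon 1 AUA (Ile): third position 3-fold.
Codon 2 GAU (Asp): third position 2-fold.
Codon 3 AUC (Ile): third position 3-fold.
Codon 4 CGC (Arg): third position 4-fold.
Codon 5 GAC (Asp): third position 2-fold.
Four-fold degenerate third positions: 1.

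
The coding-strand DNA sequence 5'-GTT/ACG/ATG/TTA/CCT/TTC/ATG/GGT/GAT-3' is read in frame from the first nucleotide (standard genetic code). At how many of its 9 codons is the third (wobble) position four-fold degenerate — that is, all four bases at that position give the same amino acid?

4

Codon 1 GTT (Val): third position 4-fold.
Codon 2 ACG (Thr): third position 4-fold.
Codon 3 ATG (Met): third position 1-fold.
Codon 4 TTA (Leu): third position 2-fold.
Codon 5 CCT (Pro): third position 4-fold.
Codon 6 TTC (Phe): third position 2-fold.
Codon 7 ATG (Met): third position 1-fold.
Codon 8 GGT (Gly): third position 4-fold.
Codon 9 GAT (Asp): third position 2-fold.
Four-fold degenerate third positions: 4.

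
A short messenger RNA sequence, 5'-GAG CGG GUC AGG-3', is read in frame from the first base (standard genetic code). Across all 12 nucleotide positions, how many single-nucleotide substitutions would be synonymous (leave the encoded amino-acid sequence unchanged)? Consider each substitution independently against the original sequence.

Codon 1 (GAG, Glu): 1 synonymous substitution.
Codon 2 (CGG, Arg): 4 synonymous substitutions.
Codon 3 (GUC, Val): 3 synonymous substitutions.
Codon 4 (AGG, Arg): 2 synonymous substitutions.
Total: 1 + 4 + 3 + 2 = 10.

10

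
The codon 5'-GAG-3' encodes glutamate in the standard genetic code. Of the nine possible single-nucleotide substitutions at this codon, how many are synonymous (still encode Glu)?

Position 1: none → 0 synonymous.
Position 2: none → 0 synonymous.
Position 3: GAA → 1 synonymous.
Total: 0 + 0 + 1 = 1.

1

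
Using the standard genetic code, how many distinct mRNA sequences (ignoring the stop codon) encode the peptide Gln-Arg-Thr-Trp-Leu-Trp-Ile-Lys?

Gln: 2 codons.
Arg: 6 codons.
Thr: 4 codons.
Trp: 1 codon.
Leu: 6 codons.
Trp: 1 codon.
Ile: 3 codons.
Lys: 2 codons.
2 × 6 × 4 × 1 × 6 × 1 × 3 × 2 = 1728.

1728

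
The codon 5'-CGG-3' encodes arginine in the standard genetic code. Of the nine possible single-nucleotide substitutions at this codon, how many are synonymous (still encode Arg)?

4

Position 1: AGG → 1 synonymous.
Position 2: none → 0 synonymous.
Position 3: CGU, CGC, CGA → 3 synonymous.
Total: 1 + 0 + 3 = 4.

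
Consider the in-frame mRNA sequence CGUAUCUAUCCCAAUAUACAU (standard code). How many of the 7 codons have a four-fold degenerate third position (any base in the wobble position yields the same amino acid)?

Codon 1 CGU (Arg): third position 4-fold.
Codon 2 AUC (Ile): third position 3-fold.
Codon 3 UAU (Tyr): third position 2-fold.
Codon 4 CCC (Pro): third position 4-fold.
Codon 5 AAU (Asn): third position 2-fold.
Codon 6 AUA (Ile): third position 3-fold.
Codon 7 CAU (His): third position 2-fold.
Four-fold degenerate third positions: 2.

2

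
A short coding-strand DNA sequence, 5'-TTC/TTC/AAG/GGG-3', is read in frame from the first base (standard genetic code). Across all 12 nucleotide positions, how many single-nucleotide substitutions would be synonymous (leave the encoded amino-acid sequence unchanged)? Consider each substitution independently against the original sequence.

6

Codon 1 (TTC, Phe): 1 synonymous substitution.
Codon 2 (TTC, Phe): 1 synonymous substitution.
Codon 3 (AAG, Lys): 1 synonymous substitution.
Codon 4 (GGG, Gly): 3 synonymous substitutions.
Total: 1 + 1 + 1 + 3 = 6.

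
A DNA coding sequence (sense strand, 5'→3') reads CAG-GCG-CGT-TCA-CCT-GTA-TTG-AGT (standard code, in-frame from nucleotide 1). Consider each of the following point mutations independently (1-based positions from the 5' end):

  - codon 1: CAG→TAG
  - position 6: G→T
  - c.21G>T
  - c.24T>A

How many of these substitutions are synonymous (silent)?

Codon 1: CAG (Gln) → TAG (Stop) — nonsense.
Codon 2: GCG (Ala) → GCT (Ala) — synonymous.
Codon 7: TTG (Leu) → TTT (Phe) — missense.
Codon 8: AGT (Ser) → AGA (Arg) — missense.
Synonymous: 1 of 4.

1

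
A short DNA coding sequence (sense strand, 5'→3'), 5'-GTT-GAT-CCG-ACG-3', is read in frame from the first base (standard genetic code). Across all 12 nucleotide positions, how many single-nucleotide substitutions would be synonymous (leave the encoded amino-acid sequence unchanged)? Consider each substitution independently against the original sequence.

Codon 1 (GTT, Val): 3 synonymous substitutions.
Codon 2 (GAT, Asp): 1 synonymous substitution.
Codon 3 (CCG, Pro): 3 synonymous substitutions.
Codon 4 (ACG, Thr): 3 synonymous substitutions.
Total: 3 + 1 + 3 + 3 = 10.

10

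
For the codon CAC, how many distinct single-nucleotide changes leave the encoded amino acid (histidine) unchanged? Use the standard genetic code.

Position 1: none → 0 synonymous.
Position 2: none → 0 synonymous.
Position 3: CAU → 1 synonymous.
Total: 0 + 0 + 1 = 1.

1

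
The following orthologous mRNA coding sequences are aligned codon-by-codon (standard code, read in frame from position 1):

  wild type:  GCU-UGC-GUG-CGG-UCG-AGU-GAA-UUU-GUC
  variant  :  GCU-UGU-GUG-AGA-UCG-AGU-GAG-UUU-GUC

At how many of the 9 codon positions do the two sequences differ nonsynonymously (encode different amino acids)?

0

Codon 1: GCU Ala / GCU Ala — identical.
Codon 2: UGC Cys / UGU Cys — synonymous.
Codon 3: GUG Val / GUG Val — identical.
Codon 4: CGG Arg / AGA Arg — synonymous.
Codon 5: UCG Ser / UCG Ser — identical.
Codon 6: AGU Ser / AGU Ser — identical.
Codon 7: GAA Glu / GAG Glu — synonymous.
Codon 8: UUU Phe / UUU Phe — identical.
Codon 9: GUC Val / GUC Val — identical.
Nonsynonymous differences: 0.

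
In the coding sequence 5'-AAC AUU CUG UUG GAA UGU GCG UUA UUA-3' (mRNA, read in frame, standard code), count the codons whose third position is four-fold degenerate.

Codon 1 AAC (Asn): third position 2-fold.
Codon 2 AUU (Ile): third position 3-fold.
Codon 3 CUG (Leu): third position 4-fold.
Codon 4 UUG (Leu): third position 2-fold.
Codon 5 GAA (Glu): third position 2-fold.
Codon 6 UGU (Cys): third position 2-fold.
Codon 7 GCG (Ala): third position 4-fold.
Codon 8 UUA (Leu): third position 2-fold.
Codon 9 UUA (Leu): third position 2-fold.
Four-fold degenerate third positions: 2.

2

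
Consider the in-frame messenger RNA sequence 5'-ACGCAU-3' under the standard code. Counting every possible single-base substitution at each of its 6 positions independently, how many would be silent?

4

Codon 1 (ACG, Thr): 3 synonymous substitutions.
Codon 2 (CAU, His): 1 synonymous substitution.
Total: 3 + 1 = 4.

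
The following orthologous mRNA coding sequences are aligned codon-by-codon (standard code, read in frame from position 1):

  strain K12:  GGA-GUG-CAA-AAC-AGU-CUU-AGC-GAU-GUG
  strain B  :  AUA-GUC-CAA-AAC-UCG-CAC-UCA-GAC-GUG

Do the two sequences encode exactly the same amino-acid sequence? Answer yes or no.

Codon 1: GGA Gly / AUA Ile — nonsynonymous.
Codon 2: GUG Val / GUC Val — synonymous.
Codon 3: CAA Gln / CAA Gln — identical.
Codon 4: AAC Asn / AAC Asn — identical.
Codon 5: AGU Ser / UCG Ser — synonymous.
Codon 6: CUU Leu / CAC His — nonsynonymous.
Codon 7: AGC Ser / UCA Ser — synonymous.
Codon 8: GAU Asp / GAC Asp — synonymous.
Codon 9: GUG Val / GUG Val — identical.
Nonsynonymous differences: 2 → different protein.

no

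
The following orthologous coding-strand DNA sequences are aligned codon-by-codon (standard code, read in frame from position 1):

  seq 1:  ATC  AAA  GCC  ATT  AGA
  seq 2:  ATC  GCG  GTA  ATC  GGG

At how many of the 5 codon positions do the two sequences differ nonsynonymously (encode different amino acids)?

Codon 1: ATC Ile / ATC Ile — identical.
Codon 2: AAA Lys / GCG Ala — nonsynonymous.
Codon 3: GCC Ala / GTA Val — nonsynonymous.
Codon 4: ATT Ile / ATC Ile — synonymous.
Codon 5: AGA Arg / GGG Gly — nonsynonymous.
Nonsynonymous differences: 3.

3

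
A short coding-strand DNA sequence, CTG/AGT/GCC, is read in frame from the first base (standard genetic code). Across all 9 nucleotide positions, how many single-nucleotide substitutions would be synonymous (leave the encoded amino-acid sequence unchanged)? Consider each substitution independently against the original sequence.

Codon 1 (CTG, Leu): 4 synonymous substitutions.
Codon 2 (AGT, Ser): 1 synonymous substitution.
Codon 3 (GCC, Ala): 3 synonymous substitutions.
Total: 4 + 1 + 3 = 8.

8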